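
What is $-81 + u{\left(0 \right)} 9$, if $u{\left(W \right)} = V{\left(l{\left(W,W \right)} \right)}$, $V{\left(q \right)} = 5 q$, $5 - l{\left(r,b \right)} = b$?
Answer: $144$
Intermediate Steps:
$l{\left(r,b \right)} = 5 - b$
$u{\left(W \right)} = 25 - 5 W$ ($u{\left(W \right)} = 5 \left(5 - W\right) = 25 - 5 W$)
$-81 + u{\left(0 \right)} 9 = -81 + \left(25 - 0\right) 9 = -81 + \left(25 + 0\right) 9 = -81 + 25 \cdot 9 = -81 + 225 = 144$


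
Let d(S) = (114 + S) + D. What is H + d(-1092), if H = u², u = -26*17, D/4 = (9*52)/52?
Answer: 194422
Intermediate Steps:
D = 36 (D = 4*((9*52)/52) = 4*(468*(1/52)) = 4*9 = 36)
u = -442
d(S) = 150 + S (d(S) = (114 + S) + 36 = 150 + S)
H = 195364 (H = (-442)² = 195364)
H + d(-1092) = 195364 + (150 - 1092) = 195364 - 942 = 194422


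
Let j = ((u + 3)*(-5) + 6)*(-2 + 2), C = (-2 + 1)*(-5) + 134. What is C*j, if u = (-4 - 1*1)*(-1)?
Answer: 0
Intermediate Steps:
u = 5 (u = (-4 - 1)*(-1) = -5*(-1) = 5)
C = 139 (C = -1*(-5) + 134 = 5 + 134 = 139)
j = 0 (j = ((5 + 3)*(-5) + 6)*(-2 + 2) = (8*(-5) + 6)*0 = (-40 + 6)*0 = -34*0 = 0)
C*j = 139*0 = 0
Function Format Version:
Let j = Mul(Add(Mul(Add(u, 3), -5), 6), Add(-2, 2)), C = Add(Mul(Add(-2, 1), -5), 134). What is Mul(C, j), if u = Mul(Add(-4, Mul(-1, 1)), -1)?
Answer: 0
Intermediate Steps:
u = 5 (u = Mul(Add(-4, -1), -1) = Mul(-5, -1) = 5)
C = 139 (C = Add(Mul(-1, -5), 134) = Add(5, 134) = 139)
j = 0 (j = Mul(Add(Mul(Add(5, 3), -5), 6), Add(-2, 2)) = Mul(Add(Mul(8, -5), 6), 0) = Mul(Add(-40, 6), 0) = Mul(-34, 0) = 0)
Mul(C, j) = Mul(139, 0) = 0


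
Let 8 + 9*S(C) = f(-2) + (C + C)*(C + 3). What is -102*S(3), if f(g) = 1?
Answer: -986/3 ≈ -328.67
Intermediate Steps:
S(C) = -7/9 + 2*C*(3 + C)/9 (S(C) = -8/9 + (1 + (C + C)*(C + 3))/9 = -8/9 + (1 + (2*C)*(3 + C))/9 = -8/9 + (1 + 2*C*(3 + C))/9 = -8/9 + (1/9 + 2*C*(3 + C)/9) = -7/9 + 2*C*(3 + C)/9)
-102*S(3) = -102*(-7/9 + (2/3)*3 + (2/9)*3**2) = -102*(-7/9 + 2 + (2/9)*9) = -102*(-7/9 + 2 + 2) = -102*29/9 = -986/3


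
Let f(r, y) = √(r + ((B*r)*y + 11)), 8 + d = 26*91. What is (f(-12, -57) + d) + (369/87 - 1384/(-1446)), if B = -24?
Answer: 49549183/20967 + I*√16417 ≈ 2363.2 + 128.13*I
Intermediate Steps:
d = 2358 (d = -8 + 26*91 = -8 + 2366 = 2358)
f(r, y) = √(11 + r - 24*r*y) (f(r, y) = √(r + ((-24*r)*y + 11)) = √(r + (-24*r*y + 11)) = √(r + (11 - 24*r*y)) = √(11 + r - 24*r*y))
(f(-12, -57) + d) + (369/87 - 1384/(-1446)) = (√(11 - 12 - 24*(-12)*(-57)) + 2358) + (369/87 - 1384/(-1446)) = (√(11 - 12 - 16416) + 2358) + (369*(1/87) - 1384*(-1/1446)) = (√(-16417) + 2358) + (123/29 + 692/723) = (I*√16417 + 2358) + 108997/20967 = (2358 + I*√16417) + 108997/20967 = 49549183/20967 + I*√16417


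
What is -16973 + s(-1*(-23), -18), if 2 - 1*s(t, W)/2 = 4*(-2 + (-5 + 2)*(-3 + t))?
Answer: -16473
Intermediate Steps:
s(t, W) = -52 + 24*t (s(t, W) = 4 - 8*(-2 + (-5 + 2)*(-3 + t)) = 4 - 8*(-2 - 3*(-3 + t)) = 4 - 8*(-2 + (9 - 3*t)) = 4 - 8*(7 - 3*t) = 4 - 2*(28 - 12*t) = 4 + (-56 + 24*t) = -52 + 24*t)
-16973 + s(-1*(-23), -18) = -16973 + (-52 + 24*(-1*(-23))) = -16973 + (-52 + 24*23) = -16973 + (-52 + 552) = -16973 + 500 = -16473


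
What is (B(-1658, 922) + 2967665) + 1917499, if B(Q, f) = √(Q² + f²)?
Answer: 4885164 + 2*√899762 ≈ 4.8871e+6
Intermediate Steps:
(B(-1658, 922) + 2967665) + 1917499 = (√((-1658)² + 922²) + 2967665) + 1917499 = (√(2748964 + 850084) + 2967665) + 1917499 = (√3599048 + 2967665) + 1917499 = (2*√899762 + 2967665) + 1917499 = (2967665 + 2*√899762) + 1917499 = 4885164 + 2*√899762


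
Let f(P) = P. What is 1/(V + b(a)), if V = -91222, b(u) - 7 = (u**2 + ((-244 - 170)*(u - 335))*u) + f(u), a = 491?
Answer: -1/31560387 ≈ -3.1685e-8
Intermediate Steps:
b(u) = 7 + u + u**2 + u*(138690 - 414*u) (b(u) = 7 + ((u**2 + ((-244 - 170)*(u - 335))*u) + u) = 7 + ((u**2 + (-414*(-335 + u))*u) + u) = 7 + ((u**2 + (138690 - 414*u)*u) + u) = 7 + ((u**2 + u*(138690 - 414*u)) + u) = 7 + (u + u**2 + u*(138690 - 414*u)) = 7 + u + u**2 + u*(138690 - 414*u))
1/(V + b(a)) = 1/(-91222 + (7 - 413*491**2 + 138691*491)) = 1/(-91222 + (7 - 413*241081 + 68097281)) = 1/(-91222 + (7 - 99566453 + 68097281)) = 1/(-91222 - 31469165) = 1/(-31560387) = -1/31560387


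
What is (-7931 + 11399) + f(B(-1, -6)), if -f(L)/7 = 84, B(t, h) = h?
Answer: 2880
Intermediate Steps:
f(L) = -588 (f(L) = -7*84 = -588)
(-7931 + 11399) + f(B(-1, -6)) = (-7931 + 11399) - 588 = 3468 - 588 = 2880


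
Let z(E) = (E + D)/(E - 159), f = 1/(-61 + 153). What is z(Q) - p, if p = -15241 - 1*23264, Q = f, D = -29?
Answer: 563215302/14627 ≈ 38505.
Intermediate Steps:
f = 1/92 ≈ 0.010870
Q = 1/92 ≈ 0.010870
p = -38505 (p = -15241 - 23264 = -38505)
z(E) = (-29 + E)/(-159 + E) (z(E) = (E - 29)/(E - 159) = (-29 + E)/(-159 + E))
z(Q) - p = (-29 + 1/92)/(-159 + 1/92) - 1*(-38505) = -2667/92/(-14627/92) + 38505 = -92/14627*(-2667/92) + 38505 = 2667/14627 + 38505 = 563215302/14627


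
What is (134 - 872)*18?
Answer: -13284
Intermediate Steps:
(134 - 872)*18 = -738*18 = -13284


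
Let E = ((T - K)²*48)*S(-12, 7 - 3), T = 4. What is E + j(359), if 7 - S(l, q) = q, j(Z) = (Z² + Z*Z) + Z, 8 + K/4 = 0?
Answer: 444745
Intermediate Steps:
K = -32 (K = -32 + 4*0 = -32 + 0 = -32)
j(Z) = Z + 2*Z² (j(Z) = (Z² + Z²) + Z = 2*Z² + Z = Z + 2*Z²)
S(l, q) = 7 - q
E = 186624 (E = ((4 - 1*(-32))²*48)*(7 - (7 - 3)) = ((4 + 32)²*48)*(7 - 1*4) = (36²*48)*(7 - 4) = (1296*48)*3 = 62208*3 = 186624)
E + j(359) = 186624 + 359*(1 + 2*359) = 186624 + 359*(1 + 718) = 186624 + 359*719 = 186624 + 258121 = 444745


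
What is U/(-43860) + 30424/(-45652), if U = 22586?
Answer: -295686589/250287090 ≈ -1.1814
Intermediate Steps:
U/(-43860) + 30424/(-45652) = 22586/(-43860) + 30424/(-45652) = 22586*(-1/43860) + 30424*(-1/45652) = -11293/21930 - 7606/11413 = -295686589/250287090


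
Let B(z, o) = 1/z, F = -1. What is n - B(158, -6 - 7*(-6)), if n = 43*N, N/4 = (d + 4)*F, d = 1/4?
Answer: -115499/158 ≈ -731.01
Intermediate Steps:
d = ¼ ≈ 0.25000
N = -17 (N = 4*((¼ + 4)*(-1)) = 4*((17/4)*(-1)) = 4*(-17/4) = -17)
n = -731 (n = 43*(-17) = -731)
n - B(158, -6 - 7*(-6)) = -731 - 1/158 = -115499/158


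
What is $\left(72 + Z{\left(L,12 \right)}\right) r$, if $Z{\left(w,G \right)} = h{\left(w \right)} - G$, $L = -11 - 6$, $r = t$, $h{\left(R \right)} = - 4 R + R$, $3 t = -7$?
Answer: $-259$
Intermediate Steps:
$t = - \frac{7}{3}$ ($t = \frac{1}{3} \left(-7\right) = - \frac{7}{3} \approx -2.3333$)
$h{\left(R \right)} = - 3 R$
$r = - \frac{7}{3} \approx -2.3333$
$L = -17$
$Z{\left(w,G \right)} = - G - 3 w$ ($Z{\left(w,G \right)} = - 3 w - G = - G - 3 w$)
$\left(72 + Z{\left(L,12 \right)}\right) r = \left(72 - -39\right) \left(- \frac{7}{3}\right) = \left(72 + \left(-12 + 51\right)\right) \left(- \frac{7}{3}\right) = \left(72 + 39\right) \left(- \frac{7}{3}\right) = 111 \left(- \frac{7}{3}\right) = -259$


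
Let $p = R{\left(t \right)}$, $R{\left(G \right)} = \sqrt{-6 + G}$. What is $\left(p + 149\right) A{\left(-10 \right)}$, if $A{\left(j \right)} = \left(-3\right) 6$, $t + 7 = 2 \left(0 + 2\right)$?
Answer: $-2682 - 54 i \approx -2682.0 - 54.0 i$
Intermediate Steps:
$t = -3$ ($t = -7 + 2 \left(0 + 2\right) = -7 + 2 \cdot 2 = -7 + 4 = -3$)
$p = 3 i$ ($p = \sqrt{-6 - 3} = \sqrt{-9} = 3 i \approx 3.0 i$)
$A{\left(j \right)} = -18$
$\left(p + 149\right) A{\left(-10 \right)} = \left(3 i + 149\right) \left(-18\right) = \left(149 + 3 i\right) \left(-18\right) = -2682 - 54 i$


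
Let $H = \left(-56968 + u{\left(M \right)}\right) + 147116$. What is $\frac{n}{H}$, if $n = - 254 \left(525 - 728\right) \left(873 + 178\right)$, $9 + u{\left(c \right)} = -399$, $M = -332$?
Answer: $\frac{3870833}{6410} \approx 603.87$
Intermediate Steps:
$u{\left(c \right)} = -408$ ($u{\left(c \right)} = -9 - 399 = -408$)
$H = 89740$ ($H = \left(-56968 - 408\right) + 147116 = -57376 + 147116 = 89740$)
$n = 54191662$ ($n = - 254 \left(\left(-203\right) 1051\right) = \left(-254\right) \left(-213353\right) = 54191662$)
$\frac{n}{H} = \frac{54191662}{89740} = 54191662 \cdot \frac{1}{89740} = \frac{3870833}{6410}$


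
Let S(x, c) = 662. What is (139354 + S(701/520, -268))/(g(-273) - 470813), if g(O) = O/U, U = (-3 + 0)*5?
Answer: -116680/392329 ≈ -0.29740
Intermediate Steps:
U = -15 (U = -3*5 = -15)
g(O) = -O/15 (g(O) = O/(-15) = O*(-1/15) = -O/15)
(139354 + S(701/520, -268))/(g(-273) - 470813) = (139354 + 662)/(-1/15*(-273) - 470813) = 140016/(91/5 - 470813) = 140016/(-2353974/5) = 140016*(-5/2353974) = -116680/392329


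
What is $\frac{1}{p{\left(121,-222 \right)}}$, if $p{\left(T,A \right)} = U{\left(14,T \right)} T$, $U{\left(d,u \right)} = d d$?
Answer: $\frac{1}{23716} \approx 4.2166 \cdot 10^{-5}$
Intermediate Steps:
$U{\left(d,u \right)} = d^{2}$
$p{\left(T,A \right)} = 196 T$ ($p{\left(T,A \right)} = 14^{2} T = 196 T$)
$\frac{1}{p{\left(121,-222 \right)}} = \frac{1}{196 \cdot 121} = \frac{1}{23716}$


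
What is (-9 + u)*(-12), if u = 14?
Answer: -60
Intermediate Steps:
(-9 + u)*(-12) = (-9 + 14)*(-12) = 5*(-12) = -60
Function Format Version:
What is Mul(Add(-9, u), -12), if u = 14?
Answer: -60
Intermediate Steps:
Mul(Add(-9, u), -12) = Mul(Add(-9, 14), -12) = Mul(5, -12) = -60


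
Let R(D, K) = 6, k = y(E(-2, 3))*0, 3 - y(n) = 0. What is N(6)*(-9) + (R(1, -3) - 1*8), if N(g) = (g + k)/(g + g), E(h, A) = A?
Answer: -13/2 ≈ -6.5000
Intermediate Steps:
y(n) = 3 (y(n) = 3 - 1*0 = 3 + 0 = 3)
k = 0 (k = 3*0 = 0)
N(g) = ½ (N(g) = (g + 0)/(g + g) = g/((2*g)) = g*(1/(2*g)) = ½)
N(6)*(-9) + (R(1, -3) - 1*8) = (½)*(-9) + (6 - 1*8) = -9/2 + (6 - 8) = -9/2 - 2 = -13/2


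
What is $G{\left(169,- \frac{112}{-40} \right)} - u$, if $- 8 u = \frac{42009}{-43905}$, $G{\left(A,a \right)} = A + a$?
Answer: $\frac{20100341}{117080} \approx 171.68$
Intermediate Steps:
$u = \frac{14003}{117080}$ ($u = - \frac{42009 \frac{1}{-43905}}{8} = - \frac{42009 \left(- \frac{1}{43905}\right)}{8} = \left(- \frac{1}{8}\right) \left(- \frac{14003}{14635}\right) = \frac{14003}{117080} \approx 0.1196$)
$G{\left(169,- \frac{112}{-40} \right)} - u = \left(169 - \frac{112}{-40}\right) - \frac{14003}{117080} = \left(169 - - \frac{14}{5}\right) - \frac{14003}{117080} = \left(169 + \frac{14}{5}\right) - \frac{14003}{117080} = \frac{859}{5} - \frac{14003}{117080} = \frac{20100341}{117080}$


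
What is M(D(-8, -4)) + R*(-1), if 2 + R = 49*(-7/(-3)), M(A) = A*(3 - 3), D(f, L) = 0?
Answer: -337/3 ≈ -112.33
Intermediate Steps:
M(A) = 0 (M(A) = A*0 = 0)
R = 337/3 (R = -2 + 49*(-7/(-3)) = -2 + 49*(-7*(-⅓)) = -2 + 49*(7/3) = -2 + 343/3 = 337/3 ≈ 112.33)
M(D(-8, -4)) + R*(-1) = 0 + (337/3)*(-1) = 0 - 337/3 = -337/3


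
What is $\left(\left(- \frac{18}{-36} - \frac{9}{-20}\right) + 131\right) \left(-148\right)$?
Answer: $- \frac{97643}{5} \approx -19529.0$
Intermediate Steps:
$\left(\left(- \frac{18}{-36} - \frac{9}{-20}\right) + 131\right) \left(-148\right) = \left(\left(\left(-18\right) \left(- \frac{1}{36}\right) - - \frac{9}{20}\right) + 131\right) \left(-148\right) = \left(\left(\frac{1}{2} + \frac{9}{20}\right) + 131\right) \left(-148\right) = \left(\frac{19}{20} + 131\right) \left(-148\right) = \frac{2639}{20} \left(-148\right) = - \frac{97643}{5}$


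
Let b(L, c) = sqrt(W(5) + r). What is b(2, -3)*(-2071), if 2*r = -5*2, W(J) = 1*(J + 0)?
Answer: 0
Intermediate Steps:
W(J) = J (W(J) = 1*J = J)
r = -5 (r = (-5*2)/2 = (1/2)*(-10) = -5)
b(L, c) = 0 (b(L, c) = sqrt(5 - 5) = sqrt(0) = 0)
b(2, -3)*(-2071) = 0*(-2071) = 0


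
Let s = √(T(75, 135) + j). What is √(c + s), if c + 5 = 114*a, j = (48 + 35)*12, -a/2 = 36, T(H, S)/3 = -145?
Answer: √(-8213 + √561) ≈ 90.495*I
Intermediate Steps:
T(H, S) = -435 (T(H, S) = 3*(-145) = -435)
a = -72 (a = -2*36 = -72)
j = 996 (j = 83*12 = 996)
c = -8213 (c = -5 + 114*(-72) = -5 - 8208 = -8213)
s = √561 (s = √(-435 + 996) = √561 ≈ 23.685)
√(c + s) = √(-8213 + √561)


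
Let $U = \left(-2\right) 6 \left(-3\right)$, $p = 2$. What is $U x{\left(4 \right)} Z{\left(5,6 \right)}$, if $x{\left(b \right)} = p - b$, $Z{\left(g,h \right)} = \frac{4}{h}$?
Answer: $-48$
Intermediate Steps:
$U = 36$ ($U = \left(-12\right) \left(-3\right) = 36$)
$x{\left(b \right)} = 2 - b$
$U x{\left(4 \right)} Z{\left(5,6 \right)} = 36 \left(2 - 4\right) \frac{4}{6} = 36 \left(2 - 4\right) 4 \cdot \frac{1}{6} = 36 \left(-2\right) \frac{2}{3} = \left(-72\right) \frac{2}{3} = -48$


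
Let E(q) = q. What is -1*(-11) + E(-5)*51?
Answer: -244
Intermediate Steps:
-1*(-11) + E(-5)*51 = -1*(-11) - 5*51 = 11 - 255 = -244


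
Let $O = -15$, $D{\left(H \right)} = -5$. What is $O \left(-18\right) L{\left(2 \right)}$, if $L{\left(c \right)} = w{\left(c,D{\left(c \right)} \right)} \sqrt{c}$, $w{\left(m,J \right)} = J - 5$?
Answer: $- 2700 \sqrt{2} \approx -3818.4$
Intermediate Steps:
$w{\left(m,J \right)} = -5 + J$ ($w{\left(m,J \right)} = J - 5 = -5 + J$)
$L{\left(c \right)} = - 10 \sqrt{c}$ ($L{\left(c \right)} = \left(-5 - 5\right) \sqrt{c} = - 10 \sqrt{c}$)
$O \left(-18\right) L{\left(2 \right)} = \left(-15\right) \left(-18\right) \left(- 10 \sqrt{2}\right) = 270 \left(- 10 \sqrt{2}\right) = - 2700 \sqrt{2}$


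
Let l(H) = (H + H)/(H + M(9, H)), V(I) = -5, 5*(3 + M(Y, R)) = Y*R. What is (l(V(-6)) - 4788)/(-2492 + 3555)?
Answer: -81386/18071 ≈ -4.5037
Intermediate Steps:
M(Y, R) = -3 + R*Y/5 (M(Y, R) = -3 + (Y*R)/5 = -3 + (R*Y)/5 = -3 + R*Y/5)
l(H) = 2*H/(-3 + 14*H/5) (l(H) = (H + H)/(H + (-3 + (⅕)*H*9)) = (2*H)/(H + (-3 + 9*H/5)) = (2*H)/(-3 + 14*H/5) = 2*H/(-3 + 14*H/5))
(l(V(-6)) - 4788)/(-2492 + 3555) = (10*(-5)/(-15 + 14*(-5)) - 4788)/(-2492 + 3555) = (10*(-5)/(-15 - 70) - 4788)/1063 = (10*(-5)/(-85) - 4788)*(1/1063) = (10*(-5)*(-1/85) - 4788)*(1/1063) = (10/17 - 4788)*(1/1063) = -81386/17*1/1063 = -81386/18071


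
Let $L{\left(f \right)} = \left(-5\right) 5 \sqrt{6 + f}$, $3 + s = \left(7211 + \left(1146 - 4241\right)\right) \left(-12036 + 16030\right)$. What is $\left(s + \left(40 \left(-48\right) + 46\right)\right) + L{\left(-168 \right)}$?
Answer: $16437427 - 225 i \sqrt{2} \approx 1.6437 \cdot 10^{7} - 318.2 i$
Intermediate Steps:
$s = 16439301$ ($s = -3 + \left(7211 + \left(1146 - 4241\right)\right) \left(-12036 + 16030\right) = -3 + \left(7211 + \left(1146 - 4241\right)\right) 3994 = -3 + \left(7211 - 3095\right) 3994 = -3 + 4116 \cdot 3994 = -3 + 16439304 = 16439301$)
$L{\left(f \right)} = - 25 \sqrt{6 + f}$
$\left(s + \left(40 \left(-48\right) + 46\right)\right) + L{\left(-168 \right)} = \left(16439301 + \left(40 \left(-48\right) + 46\right)\right) - 25 \sqrt{6 - 168} = \left(16439301 + \left(-1920 + 46\right)\right) - 25 \sqrt{-162} = \left(16439301 - 1874\right) - 25 \cdot 9 i \sqrt{2} = 16437427 - 225 i \sqrt{2}$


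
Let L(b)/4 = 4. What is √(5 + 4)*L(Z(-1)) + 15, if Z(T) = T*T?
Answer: 63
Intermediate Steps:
Z(T) = T²
L(b) = 16 (L(b) = 4*4 = 16)
√(5 + 4)*L(Z(-1)) + 15 = √(5 + 4)*16 + 15 = √9*16 + 15 = 3*16 + 15 = 48 + 15 = 63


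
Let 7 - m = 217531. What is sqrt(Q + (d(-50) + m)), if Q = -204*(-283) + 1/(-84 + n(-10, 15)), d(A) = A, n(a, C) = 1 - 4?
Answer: I*sqrt(1209844185)/87 ≈ 399.8*I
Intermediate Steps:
m = -217524 (m = 7 - 1*217531 = 7 - 217531 = -217524)
n(a, C) = -3
Q = 5022683/87 (Q = -204*(-283) + 1/(-84 - 3) = 57732 + 1/(-87) = 57732 - 1/87 = 5022683/87 ≈ 57732.)
sqrt(Q + (d(-50) + m)) = sqrt(5022683/87 + (-50 - 217524)) = sqrt(5022683/87 - 217574) = sqrt(-13906255/87) = I*sqrt(1209844185)/87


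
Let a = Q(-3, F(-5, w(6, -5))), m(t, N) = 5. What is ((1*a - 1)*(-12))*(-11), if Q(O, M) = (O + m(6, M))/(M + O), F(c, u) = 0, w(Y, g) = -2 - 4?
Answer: -220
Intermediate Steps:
w(Y, g) = -6
Q(O, M) = (5 + O)/(M + O) (Q(O, M) = (O + 5)/(M + O) = (5 + O)/(M + O))
a = -⅔ (a = (5 - 3)/(0 - 3) = 2/(-3) = -⅓*2 = -⅔ ≈ -0.66667)
((1*a - 1)*(-12))*(-11) = ((1*(-⅔) - 1)*(-12))*(-11) = ((-⅔ - 1)*(-12))*(-11) = -5/3*(-12)*(-11) = 20*(-11) = -220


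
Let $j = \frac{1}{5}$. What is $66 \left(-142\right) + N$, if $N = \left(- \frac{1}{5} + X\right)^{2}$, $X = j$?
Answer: $-9372$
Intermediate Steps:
$j = \frac{1}{5} \approx 0.2$
$X = \frac{1}{5} \approx 0.2$
$N = 0$ ($N = \left(- \frac{1}{5} + \frac{1}{5}\right)^{2} = 0^{2} = 0$)
$66 \left(-142\right) + N = 66 \left(-142\right) + 0 = -9372 + 0 = -9372$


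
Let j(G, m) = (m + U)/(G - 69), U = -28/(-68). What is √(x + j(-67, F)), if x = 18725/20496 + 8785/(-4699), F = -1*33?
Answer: I*√2449326751411503/58474356 ≈ 0.84636*I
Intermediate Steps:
U = 7/17 (U = -28*(-1/68) = 7/17 ≈ 0.41176)
F = -33
j(G, m) = (7/17 + m)/(-69 + G) (j(G, m) = (m + 7/17)/(G - 69) = (7/17 + m)/(-69 + G))
x = -13152655/13758672 (x = 18725*(1/20496) + 8785*(-1/4699) = 2675/2928 - 8785/4699 = -13152655/13758672 ≈ -0.95595)
√(x + j(-67, F)) = √(-13152655/13758672 + (7/17 - 33)/(-69 - 67)) = √(-13152655/13758672 - 554/17/(-136)) = √(-13152655/13758672 - 1/136*(-554/17)) = √(-13152655/13758672 + 277/1156) = √(-2848329259/3976256208) = I*√2449326751411503/58474356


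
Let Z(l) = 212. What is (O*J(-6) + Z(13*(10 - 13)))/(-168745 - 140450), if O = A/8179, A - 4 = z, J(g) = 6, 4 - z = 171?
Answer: -346594/505781181 ≈ -0.00068526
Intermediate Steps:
z = -167 (z = 4 - 1*171 = 4 - 171 = -167)
A = -163 (A = 4 - 167 = -163)
O = -163/8179 ≈ -0.019929
(O*J(-6) + Z(13*(10 - 13)))/(-168745 - 140450) = (-163/8179*6 + 212)/(-168745 - 140450) = (-978/8179 + 212)/(-309195) = (1732970/8179)*(-1/309195) = -346594/505781181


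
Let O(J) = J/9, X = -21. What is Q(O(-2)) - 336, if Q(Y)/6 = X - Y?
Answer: -1382/3 ≈ -460.67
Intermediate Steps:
O(J) = J/9 (O(J) = J*(1/9) = J/9)
Q(Y) = -126 - 6*Y (Q(Y) = 6*(-21 - Y) = -126 - 6*Y)
Q(O(-2)) - 336 = (-126 - 2*(-2)/3) - 336 = (-126 - 6*(-2/9)) - 336 = (-126 + 4/3) - 336 = -374/3 - 336 = -1382/3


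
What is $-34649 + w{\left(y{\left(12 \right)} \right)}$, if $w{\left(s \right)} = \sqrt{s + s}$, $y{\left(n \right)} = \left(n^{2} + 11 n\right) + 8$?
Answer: $-34649 + 2 \sqrt{142} \approx -34625.0$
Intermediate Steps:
$y{\left(n \right)} = 8 + n^{2} + 11 n$
$w{\left(s \right)} = \sqrt{2} \sqrt{s}$ ($w{\left(s \right)} = \sqrt{2 s} = \sqrt{2} \sqrt{s}$)
$-34649 + w{\left(y{\left(12 \right)} \right)} = -34649 + \sqrt{2} \sqrt{8 + 12^{2} + 11 \cdot 12} = -34649 + \sqrt{2} \sqrt{8 + 144 + 132} = -34649 + \sqrt{2} \sqrt{284} = -34649 + \sqrt{2} \cdot 2 \sqrt{71} = -34649 + 2 \sqrt{142}$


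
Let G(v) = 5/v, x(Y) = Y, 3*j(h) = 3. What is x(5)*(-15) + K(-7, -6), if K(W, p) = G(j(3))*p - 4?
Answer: -109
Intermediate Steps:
j(h) = 1 (j(h) = (⅓)*3 = 1)
K(W, p) = -4 + 5*p (K(W, p) = (5/1)*p - 4 = (5*1)*p - 4 = 5*p - 4 = -4 + 5*p)
x(5)*(-15) + K(-7, -6) = 5*(-15) + (-4 + 5*(-6)) = -75 + (-4 - 30) = -75 - 34 = -109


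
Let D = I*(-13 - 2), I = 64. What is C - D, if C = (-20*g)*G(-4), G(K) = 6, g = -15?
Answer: 2760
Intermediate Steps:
C = 1800 (C = -20*(-15)*6 = 300*6 = 1800)
D = -960 (D = 64*(-13 - 2) = 64*(-15) = -960)
C - D = 1800 - 1*(-960) = 1800 + 960 = 2760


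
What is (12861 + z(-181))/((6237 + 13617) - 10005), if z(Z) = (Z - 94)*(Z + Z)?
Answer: 112411/9849 ≈ 11.413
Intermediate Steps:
z(Z) = 2*Z*(-94 + Z) (z(Z) = (-94 + Z)*(2*Z) = 2*Z*(-94 + Z))
(12861 + z(-181))/((6237 + 13617) - 10005) = (12861 + 2*(-181)*(-94 - 181))/((6237 + 13617) - 10005) = (12861 + 2*(-181)*(-275))/(19854 - 10005) = (12861 + 99550)/9849 = 112411*(1/9849) = 112411/9849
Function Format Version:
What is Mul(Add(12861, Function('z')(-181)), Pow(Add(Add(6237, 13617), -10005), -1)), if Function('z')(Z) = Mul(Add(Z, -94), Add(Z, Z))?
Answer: Rational(112411, 9849) ≈ 11.413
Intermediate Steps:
Function('z')(Z) = Mul(2, Z, Add(-94, Z)) (Function('z')(Z) = Mul(Add(-94, Z), Mul(2, Z)) = Mul(2, Z, Add(-94, Z)))
Mul(Add(12861, Function('z')(-181)), Pow(Add(Add(6237, 13617), -10005), -1)) = Mul(Add(12861, Mul(2, -181, Add(-94, -181))), Pow(Add(Add(6237, 13617), -10005), -1)) = Mul(Add(12861, Mul(2, -181, -275)), Pow(Add(19854, -10005), -1)) = Mul(Add(12861, 99550), Pow(9849, -1)) = Mul(112411, Rational(1, 9849)) = Rational(112411, 9849)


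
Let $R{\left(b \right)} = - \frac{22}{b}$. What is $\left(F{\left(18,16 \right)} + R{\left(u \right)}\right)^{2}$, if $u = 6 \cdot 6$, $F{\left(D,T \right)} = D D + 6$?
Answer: $\frac{35153041}{324} \approx 1.085 \cdot 10^{5}$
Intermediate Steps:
$F{\left(D,T \right)} = 6 + D^{2}$ ($F{\left(D,T \right)} = D^{2} + 6 = 6 + D^{2}$)
$u = 36$
$\left(F{\left(18,16 \right)} + R{\left(u \right)}\right)^{2} = \left(\left(6 + 18^{2}\right) - \frac{22}{36}\right)^{2} = \left(\left(6 + 324\right) - \frac{11}{18}\right)^{2} = \left(330 - \frac{11}{18}\right)^{2} = \left(\frac{5929}{18}\right)^{2} = \frac{35153041}{324}$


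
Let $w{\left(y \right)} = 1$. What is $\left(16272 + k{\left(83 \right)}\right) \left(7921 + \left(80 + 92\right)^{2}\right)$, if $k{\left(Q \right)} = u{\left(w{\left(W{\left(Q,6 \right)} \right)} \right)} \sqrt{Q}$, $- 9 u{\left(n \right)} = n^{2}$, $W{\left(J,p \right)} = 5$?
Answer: $610281360 - \frac{37505 \sqrt{83}}{9} \approx 6.1024 \cdot 10^{8}$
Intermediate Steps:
$u{\left(n \right)} = - \frac{n^{2}}{9}$
$k{\left(Q \right)} = - \frac{\sqrt{Q}}{9}$ ($k{\left(Q \right)} = - \frac{1^{2}}{9} \sqrt{Q} = \left(- \frac{1}{9}\right) 1 \sqrt{Q} = - \frac{\sqrt{Q}}{9}$)
$\left(16272 + k{\left(83 \right)}\right) \left(7921 + \left(80 + 92\right)^{2}\right) = \left(16272 - \frac{\sqrt{83}}{9}\right) \left(7921 + \left(80 + 92\right)^{2}\right) = \left(16272 - \frac{\sqrt{83}}{9}\right) \left(7921 + 172^{2}\right) = \left(16272 - \frac{\sqrt{83}}{9}\right) \left(7921 + 29584\right) = \left(16272 - \frac{\sqrt{83}}{9}\right) 37505 = 610281360 - \frac{37505 \sqrt{83}}{9}$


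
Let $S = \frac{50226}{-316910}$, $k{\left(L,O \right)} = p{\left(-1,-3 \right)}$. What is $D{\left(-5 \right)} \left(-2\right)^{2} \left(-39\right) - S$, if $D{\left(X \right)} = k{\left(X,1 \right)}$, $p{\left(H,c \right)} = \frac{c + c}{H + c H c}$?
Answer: $- \frac{269205}{2881} \approx -93.442$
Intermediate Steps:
$p{\left(H,c \right)} = \frac{2 c}{H + H c^{2}}$ ($p{\left(H,c \right)} = \frac{2 c}{H + H c c} = \frac{2 c}{H + H c^{2}}$)
$k{\left(L,O \right)} = \frac{3}{5}$ ($k{\left(L,O \right)} = 2 \left(-3\right) \frac{1}{-1} \frac{1}{1 + \left(-3\right)^{2}} = 2 \left(-3\right) \left(-1\right) \frac{1}{1 + 9} = 2 \left(-3\right) \left(-1\right) \frac{1}{10} = \frac{3}{5}$)
$S = - \frac{2283}{14405}$ ($S = 50226 \left(- \frac{1}{316910}\right) = - \frac{2283}{14405} \approx -0.15849$)
$D{\left(X \right)} = \frac{3}{5}$
$D{\left(-5 \right)} \left(-2\right)^{2} \left(-39\right) - S = \frac{3 \left(-2\right)^{2}}{5} \left(-39\right) - - \frac{2283}{14405} = \frac{3}{5} \cdot 4 \left(-39\right) + \frac{2283}{14405} = \frac{12}{5} \left(-39\right) + \frac{2283}{14405} = - \frac{468}{5} + \frac{2283}{14405} = - \frac{269205}{2881}$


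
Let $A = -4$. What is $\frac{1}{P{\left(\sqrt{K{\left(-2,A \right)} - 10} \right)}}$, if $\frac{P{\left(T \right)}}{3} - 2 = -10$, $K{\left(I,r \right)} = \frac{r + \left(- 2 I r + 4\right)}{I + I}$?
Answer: $- \frac{1}{24} \approx -0.041667$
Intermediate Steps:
$K{\left(I,r \right)} = \frac{4 + r - 2 I r}{2 I}$ ($K{\left(I,r \right)} = \frac{r - \left(-4 + 2 I r\right)}{2 I} = \left(r - \left(-4 + 2 I r\right)\right) \frac{1}{2 I} = \left(4 + r - 2 I r\right) \frac{1}{2 I} = \frac{4 + r - 2 I r}{2 I}$)
$P{\left(T \right)} = -24$ ($P{\left(T \right)} = 6 + 3 \left(-10\right) = 6 - 30 = -24$)
$\frac{1}{P{\left(\sqrt{K{\left(-2,A \right)} - 10} \right)}} = \frac{1}{-24} = - \frac{1}{24}$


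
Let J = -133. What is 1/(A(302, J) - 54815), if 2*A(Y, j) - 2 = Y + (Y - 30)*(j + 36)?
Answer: -1/67855 ≈ -1.4737e-5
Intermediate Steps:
A(Y, j) = 1 + Y/2 + (-30 + Y)*(36 + j)/2 (A(Y, j) = 1 + (Y + (Y - 30)*(j + 36))/2 = 1 + (Y + (-30 + Y)*(36 + j))/2 = 1 + (Y/2 + (-30 + Y)*(36 + j)/2) = 1 + Y/2 + (-30 + Y)*(36 + j)/2)
1/(A(302, J) - 54815) = 1/((-539 - 15*(-133) + (37/2)*302 + (½)*302*(-133)) - 54815) = 1/((-539 + 1995 + 5587 - 20083) - 54815) = 1/(-13040 - 54815) = 1/(-67855) = -1/67855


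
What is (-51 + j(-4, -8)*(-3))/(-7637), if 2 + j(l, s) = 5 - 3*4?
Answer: 24/7637 ≈ 0.0031426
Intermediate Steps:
j(l, s) = -9 (j(l, s) = -2 + (5 - 3*4) = -2 + (5 - 12) = -2 - 7 = -9)
(-51 + j(-4, -8)*(-3))/(-7637) = (-51 - 9*(-3))/(-7637) = (-51 + 27)*(-1/7637) = -24*(-1/7637) = 24/7637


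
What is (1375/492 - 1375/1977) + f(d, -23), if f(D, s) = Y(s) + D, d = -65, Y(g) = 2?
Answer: -6581913/108076 ≈ -60.901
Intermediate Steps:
f(D, s) = 2 + D
(1375/492 - 1375/1977) + f(d, -23) = (1375/492 - 1375/1977) + (2 - 65) = (1375*(1/492) - 1375*1/1977) - 63 = (1375/492 - 1375/1977) - 63 = 226875/108076 - 63 = -6581913/108076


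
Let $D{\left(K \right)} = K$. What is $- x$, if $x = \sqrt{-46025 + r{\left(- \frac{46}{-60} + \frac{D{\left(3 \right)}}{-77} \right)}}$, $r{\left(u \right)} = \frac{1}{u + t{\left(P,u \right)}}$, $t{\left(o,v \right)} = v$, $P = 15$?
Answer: $- \frac{i \sqrt{77366870}}{41} \approx - 214.53 i$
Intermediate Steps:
$r{\left(u \right)} = \frac{1}{2 u}$ ($r{\left(u \right)} = \frac{1}{u + u} = \frac{1}{2 u}$)
$x = \frac{i \sqrt{77366870}}{41}$ ($x = \sqrt{-46025 + \frac{1}{2 \left(- \frac{46}{-60} + \frac{3}{-77}\right)}} = \sqrt{-46025 + \frac{1}{2 \left(\left(-46\right) \left(- \frac{1}{60}\right) + 3 \left(- \frac{1}{77}\right)\right)}} = \sqrt{-46025 + \frac{1}{2 \left(\frac{23}{30} - \frac{3}{77}\right)}} = \sqrt{-46025 + \frac{1}{2 \cdot \frac{1681}{2310}}} = \sqrt{-46025 + \frac{1}{2} \cdot \frac{2310}{1681}} = \sqrt{-46025 + \frac{1155}{1681}} = \sqrt{- \frac{77366870}{1681}} = \frac{i \sqrt{77366870}}{41} \approx 214.53 i$)
$- x = - \frac{i \sqrt{77366870}}{41}$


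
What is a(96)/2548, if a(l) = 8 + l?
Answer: 2/49 ≈ 0.040816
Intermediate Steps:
a(96)/2548 = (8 + 96)/2548 = 104*(1/2548) = 2/49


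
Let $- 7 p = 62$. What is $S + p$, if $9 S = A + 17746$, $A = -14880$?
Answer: $\frac{19504}{63} \approx 309.59$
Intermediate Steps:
$p = - \frac{62}{7}$ ($p = \left(- \frac{1}{7}\right) 62 = - \frac{62}{7} \approx -8.8571$)
$S = \frac{2866}{9}$ ($S = \frac{-14880 + 17746}{9} = \frac{1}{9} \cdot 2866 = \frac{2866}{9} \approx 318.44$)
$S + p = \frac{2866}{9} - \frac{62}{7} = \frac{19504}{63}$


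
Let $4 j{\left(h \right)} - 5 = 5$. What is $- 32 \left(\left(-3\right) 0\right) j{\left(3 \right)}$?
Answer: $0$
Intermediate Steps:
$j{\left(h \right)} = \frac{5}{2}$ ($j{\left(h \right)} = \frac{5}{4} + \frac{1}{4} \cdot 5 = \frac{5}{4} + \frac{5}{4} = \frac{5}{2}$)
$- 32 \left(\left(-3\right) 0\right) j{\left(3 \right)} = - 32 \left(\left(-3\right) 0\right) \frac{5}{2} = \left(-32\right) 0 \cdot \frac{5}{2} = 0 \cdot \frac{5}{2} = 0$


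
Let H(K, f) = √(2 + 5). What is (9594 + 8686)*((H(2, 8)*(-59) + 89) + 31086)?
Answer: 569879000 - 1078520*√7 ≈ 5.6703e+8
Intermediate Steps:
H(K, f) = √7
(9594 + 8686)*((H(2, 8)*(-59) + 89) + 31086) = (9594 + 8686)*((√7*(-59) + 89) + 31086) = 18280*((-59*√7 + 89) + 31086) = 18280*((89 - 59*√7) + 31086) = 18280*(31175 - 59*√7) = 569879000 - 1078520*√7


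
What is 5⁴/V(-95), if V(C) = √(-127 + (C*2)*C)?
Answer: 625*√17923/17923 ≈ 4.6685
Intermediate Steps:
V(C) = √(-127 + 2*C²) (V(C) = √(-127 + (2*C)*C) = √(-127 + 2*C²))
5⁴/V(-95) = 5⁴/(√(-127 + 2*(-95)²)) = 625/(√(-127 + 2*9025)) = 625/(√(-127 + 18050)) = 625/(√17923) = 625*(√17923/17923) = 625*√17923/17923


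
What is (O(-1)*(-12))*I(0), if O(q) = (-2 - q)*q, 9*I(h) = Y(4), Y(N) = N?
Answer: -16/3 ≈ -5.3333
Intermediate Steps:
I(h) = 4/9 (I(h) = (1/9)*4 = 4/9)
O(q) = q*(-2 - q)
(O(-1)*(-12))*I(0) = (-1*(-1)*(2 - 1)*(-12))*(4/9) = (-1*(-1)*1*(-12))*(4/9) = (1*(-12))*(4/9) = -12*4/9 = -16/3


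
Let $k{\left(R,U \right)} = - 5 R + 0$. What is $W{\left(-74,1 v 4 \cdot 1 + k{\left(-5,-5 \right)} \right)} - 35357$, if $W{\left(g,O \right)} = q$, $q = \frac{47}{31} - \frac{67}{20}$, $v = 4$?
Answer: $- \frac{21922477}{620} \approx -35359.0$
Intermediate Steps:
$k{\left(R,U \right)} = - 5 R$
$q = - \frac{1137}{620}$ ($q = 47 \cdot \frac{1}{31} - \frac{67}{20} = \frac{47}{31} - \frac{67}{20} = - \frac{1137}{620} \approx -1.8339$)
$W{\left(g,O \right)} = - \frac{1137}{620}$
$W{\left(-74,1 v 4 \cdot 1 + k{\left(-5,-5 \right)} \right)} - 35357 = - \frac{1137}{620} - 35357 = - \frac{21922477}{620}$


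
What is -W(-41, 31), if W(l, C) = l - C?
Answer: 72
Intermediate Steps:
-W(-41, 31) = -(-41 - 1*31) = -(-41 - 31) = -1*(-72) = 72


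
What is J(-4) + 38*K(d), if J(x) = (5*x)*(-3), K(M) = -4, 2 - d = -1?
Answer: -92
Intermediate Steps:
d = 3 (d = 2 - 1*(-1) = 2 + 1 = 3)
J(x) = -15*x
J(-4) + 38*K(d) = -15*(-4) + 38*(-4) = 60 - 152 = -92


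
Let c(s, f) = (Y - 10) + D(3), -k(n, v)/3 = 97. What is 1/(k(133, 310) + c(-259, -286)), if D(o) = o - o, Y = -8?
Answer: -1/309 ≈ -0.0032362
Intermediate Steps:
k(n, v) = -291 (k(n, v) = -3*97 = -291)
D(o) = 0
c(s, f) = -18 (c(s, f) = (-8 - 10) + 0 = -18 + 0 = -18)
1/(k(133, 310) + c(-259, -286)) = 1/(-291 - 18) = 1/(-309) = -1/309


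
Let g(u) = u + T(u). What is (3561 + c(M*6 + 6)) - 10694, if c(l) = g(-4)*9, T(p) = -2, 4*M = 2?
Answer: -7187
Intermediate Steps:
M = 1/2 (M = (1/4)*2 = 1/2 ≈ 0.50000)
g(u) = -2 + u (g(u) = u - 2 = -2 + u)
c(l) = -54 (c(l) = (-2 - 4)*9 = -6*9 = -54)
(3561 + c(M*6 + 6)) - 10694 = (3561 - 54) - 10694 = 3507 - 10694 = -7187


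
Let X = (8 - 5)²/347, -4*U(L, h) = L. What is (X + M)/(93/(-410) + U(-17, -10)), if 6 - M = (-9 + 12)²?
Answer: -846240/1144753 ≈ -0.73923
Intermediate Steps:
M = -3 (M = 6 - (-9 + 12)² = 6 - 1*3² = 6 - 1*9 = 6 - 9 = -3)
U(L, h) = -L/4
X = 9/347 (X = 3²*(1/347) = 9*(1/347) = 9/347 ≈ 0.025937)
(X + M)/(93/(-410) + U(-17, -10)) = (9/347 - 3)/(93/(-410) - ¼*(-17)) = -1032/(347*(93*(-1/410) + 17/4)) = -1032/(347*(-93/410 + 17/4)) = -1032/(347*3299/820) = -1032/347*820/3299 = -846240/1144753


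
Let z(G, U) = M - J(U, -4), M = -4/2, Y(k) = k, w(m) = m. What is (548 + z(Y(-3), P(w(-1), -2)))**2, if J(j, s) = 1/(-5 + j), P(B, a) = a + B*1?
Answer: 19088161/64 ≈ 2.9825e+5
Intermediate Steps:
P(B, a) = B + a (P(B, a) = a + B = B + a)
M = -2 (M = -4*1/2 = -2)
z(G, U) = -2 - 1/(-5 + U)
(548 + z(Y(-3), P(w(-1), -2)))**2 = (548 + (9 - 2*(-1 - 2))/(-5 + (-1 - 2)))**2 = (548 + (9 - 2*(-3))/(-5 - 3))**2 = (548 + (9 + 6)/(-8))**2 = (548 - 1/8*15)**2 = (548 - 15/8)**2 = (4369/8)**2 = 19088161/64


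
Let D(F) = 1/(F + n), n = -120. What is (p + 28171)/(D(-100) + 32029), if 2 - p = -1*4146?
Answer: 263340/260977 ≈ 1.0091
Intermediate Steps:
p = 4148 (p = 2 - (-1)*4146 = 2 - 1*(-4146) = 2 + 4146 = 4148)
D(F) = 1/(-120 + F) (D(F) = 1/(F - 120) = 1/(-120 + F))
(p + 28171)/(D(-100) + 32029) = (4148 + 28171)/(1/(-120 - 100) + 32029) = 32319/(1/(-220) + 32029) = 32319/(-1/220 + 32029) = 32319/(7046379/220) = 32319*(220/7046379) = 263340/260977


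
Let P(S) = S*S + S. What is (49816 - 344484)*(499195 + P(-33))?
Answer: -147407961668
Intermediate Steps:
P(S) = S + S² (P(S) = S² + S = S + S²)
(49816 - 344484)*(499195 + P(-33)) = (49816 - 344484)*(499195 - 33*(1 - 33)) = -294668*(499195 - 33*(-32)) = -294668*(499195 + 1056) = -294668*500251 = -147407961668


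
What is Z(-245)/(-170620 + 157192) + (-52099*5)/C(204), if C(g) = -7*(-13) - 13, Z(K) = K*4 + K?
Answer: -582971885/174564 ≈ -3339.6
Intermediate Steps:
Z(K) = 5*K (Z(K) = 4*K + K = 5*K)
C(g) = 78 (C(g) = 91 - 13 = 78)
Z(-245)/(-170620 + 157192) + (-52099*5)/C(204) = (5*(-245))/(-170620 + 157192) - 52099*5/78 = -1225/(-13428) - 260495*1/78 = -1225*(-1/13428) - 260495/78 = 1225/13428 - 260495/78 = -582971885/174564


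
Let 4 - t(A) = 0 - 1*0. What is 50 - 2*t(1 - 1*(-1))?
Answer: 42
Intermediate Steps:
t(A) = 4 (t(A) = 4 - (0 - 1*0) = 4 - (0 + 0) = 4 - 1*0 = 4 + 0 = 4)
50 - 2*t(1 - 1*(-1)) = 50 - 2*4 = 50 - 8 = 42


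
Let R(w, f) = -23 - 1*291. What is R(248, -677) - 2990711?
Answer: -2991025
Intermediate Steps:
R(w, f) = -314 (R(w, f) = -23 - 291 = -314)
R(248, -677) - 2990711 = -314 - 2990711 = -2991025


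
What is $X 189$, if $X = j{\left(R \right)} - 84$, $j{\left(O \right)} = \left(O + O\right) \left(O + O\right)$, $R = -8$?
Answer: $32508$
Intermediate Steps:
$j{\left(O \right)} = 4 O^{2}$ ($j{\left(O \right)} = 2 O 2 O = 4 O^{2}$)
$X = 172$ ($X = 4 \left(-8\right)^{2} - 84 = 4 \cdot 64 - 84 = 256 - 84 = 172$)
$X 189 = 172 \cdot 189 = 32508$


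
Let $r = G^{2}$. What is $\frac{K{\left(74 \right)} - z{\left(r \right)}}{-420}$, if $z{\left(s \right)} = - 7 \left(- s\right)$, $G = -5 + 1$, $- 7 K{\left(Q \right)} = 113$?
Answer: $\frac{299}{980} \approx 0.3051$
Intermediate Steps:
$K{\left(Q \right)} = - \frac{113}{7}$ ($K{\left(Q \right)} = \left(- \frac{1}{7}\right) 113 = - \frac{113}{7}$)
$G = -4$
$r = 16$ ($r = \left(-4\right)^{2} = 16$)
$z{\left(s \right)} = 7 s$
$\frac{K{\left(74 \right)} - z{\left(r \right)}}{-420} = \frac{- \frac{113}{7} - 7 \cdot 16}{-420} = \left(- \frac{113}{7} - 112\right) \left(- \frac{1}{420}\right) = \left(- \frac{897}{7}\right) \left(- \frac{1}{420}\right) = \frac{299}{980}$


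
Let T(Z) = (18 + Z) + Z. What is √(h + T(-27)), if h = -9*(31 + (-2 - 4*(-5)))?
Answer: 3*I*√53 ≈ 21.84*I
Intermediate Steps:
T(Z) = 18 + 2*Z
h = -441 (h = -9*(31 + (-2 + 20)) = -9*(31 + 18) = -9*49 = -441)
√(h + T(-27)) = √(-441 + (18 + 2*(-27))) = √(-441 + (18 - 54)) = √(-441 - 36) = √(-477) = 3*I*√53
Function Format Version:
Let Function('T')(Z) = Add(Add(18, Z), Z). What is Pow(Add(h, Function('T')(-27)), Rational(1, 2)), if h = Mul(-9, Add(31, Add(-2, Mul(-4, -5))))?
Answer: Mul(3, I, Pow(53, Rational(1, 2))) ≈ Mul(21.840, I)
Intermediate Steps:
Function('T')(Z) = Add(18, Mul(2, Z))
h = -441 (h = Mul(-9, Add(31, Add(-2, 20))) = Mul(-9, Add(31, 18)) = Mul(-9, 49) = -441)
Pow(Add(h, Function('T')(-27)), Rational(1, 2)) = Pow(Add(-441, Add(18, Mul(2, -27))), Rational(1, 2)) = Pow(Add(-441, Add(18, -54)), Rational(1, 2)) = Pow(Add(-441, -36), Rational(1, 2)) = Pow(-477, Rational(1, 2)) = Mul(3, I, Pow(53, Rational(1, 2)))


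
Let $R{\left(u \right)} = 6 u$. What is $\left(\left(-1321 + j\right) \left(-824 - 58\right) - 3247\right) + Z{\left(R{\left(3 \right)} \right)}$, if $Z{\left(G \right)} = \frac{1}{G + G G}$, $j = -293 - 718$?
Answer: $\frac{702323335}{342} \approx 2.0536 \cdot 10^{6}$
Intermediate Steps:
$j = -1011$
$Z{\left(G \right)} = \frac{1}{G + G^{2}}$
$\left(\left(-1321 + j\right) \left(-824 - 58\right) - 3247\right) + Z{\left(R{\left(3 \right)} \right)} = \left(\left(-1321 - 1011\right) \left(-824 - 58\right) - 3247\right) + \frac{1}{6 \cdot 3 \left(1 + 6 \cdot 3\right)} = \left(\left(-2332\right) \left(-882\right) - 3247\right) + \frac{1}{18 \left(1 + 18\right)} = \left(2056824 - 3247\right) + \frac{1}{18 \cdot 19} = 2053577 + \frac{1}{18} \cdot \frac{1}{19} = 2053577 + \frac{1}{342} = \frac{702323335}{342}$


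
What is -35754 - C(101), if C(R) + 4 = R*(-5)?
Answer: -35245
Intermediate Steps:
C(R) = -4 - 5*R (C(R) = -4 + R*(-5) = -4 - 5*R)
-35754 - C(101) = -35754 - (-4 - 5*101) = -35754 - (-4 - 505) = -35754 - 1*(-509) = -35754 + 509 = -35245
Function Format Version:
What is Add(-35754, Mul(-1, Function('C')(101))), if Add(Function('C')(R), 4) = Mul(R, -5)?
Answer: -35245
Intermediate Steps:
Function('C')(R) = Add(-4, Mul(-5, R)) (Function('C')(R) = Add(-4, Mul(R, -5)) = Add(-4, Mul(-5, R)))
Add(-35754, Mul(-1, Function('C')(101))) = Add(-35754, Mul(-1, Add(-4, Mul(-5, 101)))) = Add(-35754, Mul(-1, Add(-4, -505))) = Add(-35754, Mul(-1, -509)) = Add(-35754, 509) = -35245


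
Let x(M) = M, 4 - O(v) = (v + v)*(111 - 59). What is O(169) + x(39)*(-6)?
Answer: -17806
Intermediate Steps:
O(v) = 4 - 104*v (O(v) = 4 - (v + v)*(111 - 59) = 4 - 2*v*52 = 4 - 104*v)
O(169) + x(39)*(-6) = (4 - 104*169) + 39*(-6) = (4 - 17576) - 234 = -17572 - 234 = -17806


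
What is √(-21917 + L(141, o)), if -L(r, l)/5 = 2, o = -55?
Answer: I*√21927 ≈ 148.08*I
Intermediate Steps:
L(r, l) = -10 (L(r, l) = -5*2 = -10)
√(-21917 + L(141, o)) = √(-21917 - 10) = √(-21927) = I*√21927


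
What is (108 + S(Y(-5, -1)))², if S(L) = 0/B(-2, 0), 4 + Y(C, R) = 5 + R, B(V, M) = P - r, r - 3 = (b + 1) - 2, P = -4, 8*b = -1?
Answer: 11664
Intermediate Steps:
b = -⅛ (b = (⅛)*(-1) = -⅛ ≈ -0.12500)
r = 15/8 (r = 3 + ((-⅛ + 1) - 2) = 3 + (7/8 - 2) = 3 - 9/8 = 15/8 ≈ 1.8750)
B(V, M) = -47/8 (B(V, M) = -4 - 1*15/8 = -4 - 15/8 = -47/8)
Y(C, R) = 1 + R (Y(C, R) = -4 + (5 + R) = 1 + R)
S(L) = 0 (S(L) = 0/(-47/8) = 0*(-8/47) = 0)
(108 + S(Y(-5, -1)))² = (108 + 0)² = 108² = 11664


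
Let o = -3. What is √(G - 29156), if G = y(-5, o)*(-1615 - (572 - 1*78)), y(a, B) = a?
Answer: I*√18611 ≈ 136.42*I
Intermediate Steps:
G = 10545 (G = -5*(-1615 - (572 - 1*78)) = -5*(-1615 - (572 - 78)) = -5*(-1615 - 1*494) = -5*(-1615 - 494) = -5*(-2109) = 10545)
√(G - 29156) = √(10545 - 29156) = √(-18611) = I*√18611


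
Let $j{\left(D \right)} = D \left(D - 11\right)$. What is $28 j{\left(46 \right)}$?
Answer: $45080$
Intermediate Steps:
$j{\left(D \right)} = D \left(-11 + D\right)$
$28 j{\left(46 \right)} = 28 \cdot 46 \left(-11 + 46\right) = 28 \cdot 46 \cdot 35 = 28 \cdot 1610 = 45080$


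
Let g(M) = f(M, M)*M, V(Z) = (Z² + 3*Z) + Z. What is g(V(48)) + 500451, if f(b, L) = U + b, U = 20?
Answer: 6780387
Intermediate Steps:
V(Z) = Z² + 4*Z
f(b, L) = 20 + b
g(M) = M*(20 + M) (g(M) = (20 + M)*M = M*(20 + M))
g(V(48)) + 500451 = (48*(4 + 48))*(20 + 48*(4 + 48)) + 500451 = (48*52)*(20 + 48*52) + 500451 = 2496*(20 + 2496) + 500451 = 2496*2516 + 500451 = 6279936 + 500451 = 6780387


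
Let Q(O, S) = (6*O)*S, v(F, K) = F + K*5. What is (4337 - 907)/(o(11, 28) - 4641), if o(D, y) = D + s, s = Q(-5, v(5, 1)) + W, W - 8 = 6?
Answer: -1715/2458 ≈ -0.69772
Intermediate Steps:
v(F, K) = F + 5*K
W = 14 (W = 8 + 6 = 14)
Q(O, S) = 6*O*S
s = -286 (s = 6*(-5)*(5 + 5*1) + 14 = 6*(-5)*(5 + 5) + 14 = 6*(-5)*10 + 14 = -300 + 14 = -286)
o(D, y) = -286 + D (o(D, y) = D - 286 = -286 + D)
(4337 - 907)/(o(11, 28) - 4641) = (4337 - 907)/((-286 + 11) - 4641) = 3430/(-275 - 4641) = 3430/(-4916) = 3430*(-1/4916) = -1715/2458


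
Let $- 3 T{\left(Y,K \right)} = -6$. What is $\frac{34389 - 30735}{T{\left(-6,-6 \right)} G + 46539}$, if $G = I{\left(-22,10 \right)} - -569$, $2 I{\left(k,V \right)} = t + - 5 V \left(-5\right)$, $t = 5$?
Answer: $\frac{1827}{23966} \approx 0.076233$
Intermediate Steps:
$T{\left(Y,K \right)} = 2$ ($T{\left(Y,K \right)} = \left(- \frac{1}{3}\right) \left(-6\right) = 2$)
$I{\left(k,V \right)} = \frac{5}{2} + \frac{25 V}{2}$ ($I{\left(k,V \right)} = \frac{5 + - 5 V \left(-5\right)}{2} = \frac{5 + 25 V}{2} = \frac{5}{2} + \frac{25 V}{2}$)
$G = \frac{1393}{2}$ ($G = \left(\frac{5}{2} + \frac{25}{2} \cdot 10\right) - -569 = \left(\frac{5}{2} + 125\right) + 569 = \frac{255}{2} + 569 = \frac{1393}{2} \approx 696.5$)
$\frac{34389 - 30735}{T{\left(-6,-6 \right)} G + 46539} = \frac{34389 - 30735}{2 \cdot \frac{1393}{2} + 46539} = \frac{34389 - 30735}{1393 + 46539} = \frac{34389 - 30735}{47932} = 3654 \cdot \frac{1}{47932} = \frac{1827}{23966}$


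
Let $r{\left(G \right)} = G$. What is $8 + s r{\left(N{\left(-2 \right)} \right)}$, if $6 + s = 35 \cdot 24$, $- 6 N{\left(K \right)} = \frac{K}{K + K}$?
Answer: $- \frac{123}{2} \approx -61.5$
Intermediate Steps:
$N{\left(K \right)} = - \frac{1}{12}$ ($N{\left(K \right)} = - \frac{K \frac{1}{K + K}}{6} = - \frac{K \frac{1}{2 K}}{6} = \left(- \frac{1}{6}\right) \frac{1}{2} = - \frac{1}{12}$)
$s = 834$ ($s = -6 + 35 \cdot 24 = -6 + 840 = 834$)
$8 + s r{\left(N{\left(-2 \right)} \right)} = 8 + 834 \left(- \frac{1}{12}\right) = 8 - \frac{139}{2} = - \frac{123}{2}$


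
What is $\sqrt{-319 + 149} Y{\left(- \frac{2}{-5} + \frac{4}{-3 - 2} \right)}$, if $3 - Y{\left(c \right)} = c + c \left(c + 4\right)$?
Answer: $\frac{121 i \sqrt{170}}{25} \approx 63.106 i$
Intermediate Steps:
$Y{\left(c \right)} = 3 - c - c \left(4 + c\right)$ ($Y{\left(c \right)} = 3 - \left(c + c \left(c + 4\right)\right) = 3 - \left(c + c \left(4 + c\right)\right) = 3 - c - c \left(4 + c\right)$)
$\sqrt{-319 + 149} Y{\left(- \frac{2}{-5} + \frac{4}{-3 - 2} \right)} = \sqrt{-319 + 149} \left(3 - \left(- \frac{2}{-5} + \frac{4}{-3 - 2}\right)^{2} - 5 \left(- \frac{2}{-5} + \frac{4}{-3 - 2}\right)\right) = \sqrt{-170} \left(3 - \left(\left(-2\right) \left(- \frac{1}{5}\right) + \frac{4}{-5}\right)^{2} - 5 \left(\left(-2\right) \left(- \frac{1}{5}\right) + \frac{4}{-5}\right)\right) = i \sqrt{170} \left(3 - \left(\frac{2}{5} + 4 \left(- \frac{1}{5}\right)\right)^{2} - 5 \left(\frac{2}{5} + 4 \left(- \frac{1}{5}\right)\right)\right) = i \sqrt{170} \left(3 - \left(\frac{2}{5} - \frac{4}{5}\right)^{2} - 5 \left(\frac{2}{5} - \frac{4}{5}\right)\right) = i \sqrt{170} \left(3 - \left(- \frac{2}{5}\right)^{2} - -2\right) = i \sqrt{170} \left(3 - \frac{4}{25} + 2\right) = i \sqrt{170} \cdot \frac{121}{25} = \frac{121 i \sqrt{170}}{25}$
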